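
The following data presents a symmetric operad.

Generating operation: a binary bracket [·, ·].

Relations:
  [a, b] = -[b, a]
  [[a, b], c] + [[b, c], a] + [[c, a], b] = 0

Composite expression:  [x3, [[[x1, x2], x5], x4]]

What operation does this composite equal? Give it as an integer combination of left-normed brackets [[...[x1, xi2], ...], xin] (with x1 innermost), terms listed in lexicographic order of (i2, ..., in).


-[[[[x1, x2], x5], x4], x3]

Skip Jacobi rewriting: expand, keep x1-initial words, read off terms.
Composite bracket: [x3, [[[x1, x2], x5], x4]]
Expanding via [a, b] = ab - ba: 16 signed words (2^4 = 16).
Only words starting with x1 matter:
  word x1x2x5x4x3 has sign -1, contributing -[[[[x1, x2], x5], x4], x3]


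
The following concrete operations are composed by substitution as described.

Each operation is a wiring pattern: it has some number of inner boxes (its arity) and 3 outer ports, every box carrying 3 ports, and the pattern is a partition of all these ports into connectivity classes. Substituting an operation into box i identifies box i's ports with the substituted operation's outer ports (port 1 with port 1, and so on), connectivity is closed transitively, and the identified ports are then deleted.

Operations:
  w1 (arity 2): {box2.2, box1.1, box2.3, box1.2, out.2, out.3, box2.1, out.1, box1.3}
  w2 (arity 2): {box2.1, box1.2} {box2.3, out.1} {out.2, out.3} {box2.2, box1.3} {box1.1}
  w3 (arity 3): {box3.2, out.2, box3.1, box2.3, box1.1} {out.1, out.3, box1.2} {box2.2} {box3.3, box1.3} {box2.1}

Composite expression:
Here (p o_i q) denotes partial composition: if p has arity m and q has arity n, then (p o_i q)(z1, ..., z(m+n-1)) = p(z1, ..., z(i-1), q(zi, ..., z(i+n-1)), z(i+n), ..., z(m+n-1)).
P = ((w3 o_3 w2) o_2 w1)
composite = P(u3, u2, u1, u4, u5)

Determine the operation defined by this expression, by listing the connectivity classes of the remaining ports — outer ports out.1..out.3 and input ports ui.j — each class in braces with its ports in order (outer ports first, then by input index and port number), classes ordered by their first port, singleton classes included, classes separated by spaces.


{out.1, out.3, u3.2} {out.2, u1.1, u1.2, u1.3, u2.1, u2.2, u2.3, u3.1, u3.3, u5.3} {u4.1} {u4.2, u5.1} {u4.3, u5.2}

Substituting into w3 glues patterns; closure does the rest.
composing w1 on (u2, u1), with out.j its own outer ports: {out.1, out.2, out.3, u1.1, u1.2, u1.3, u2.1, u2.2, u2.3}
composing w2 on (u4, u5), with out.j its own outer ports: {out.1, u5.3} {out.2, out.3} {u4.1} {u4.2, u5.1} {u4.3, u5.2}
composing w3 on (u3, u2, u1, u4, u5), with out.j its own outer ports: {out.1, out.3, u3.2} {out.2, u1.1, u1.2, u1.3, u2.1, u2.2, u2.3, u3.1, u3.3, u5.3} {u4.1} {u4.2, u5.1} {u4.3, u5.2}


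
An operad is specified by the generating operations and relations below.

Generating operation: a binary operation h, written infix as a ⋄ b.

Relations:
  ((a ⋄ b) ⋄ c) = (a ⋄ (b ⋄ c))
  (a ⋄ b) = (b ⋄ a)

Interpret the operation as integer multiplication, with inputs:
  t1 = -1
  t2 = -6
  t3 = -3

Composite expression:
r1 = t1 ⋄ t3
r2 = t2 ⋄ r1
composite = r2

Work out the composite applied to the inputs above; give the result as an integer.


(t1 ⋄ t3) = 3
(t2 ⋄ (t1 ⋄ t3)) = -18

-18


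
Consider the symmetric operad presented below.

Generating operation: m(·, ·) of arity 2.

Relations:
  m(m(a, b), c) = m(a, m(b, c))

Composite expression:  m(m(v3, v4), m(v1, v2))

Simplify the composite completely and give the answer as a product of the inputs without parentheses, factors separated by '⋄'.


v3 ⋄ v4 ⋄ v1 ⋄ v2

Every regrouping of m is equal, so read the v-inputs in written order.
m(v3, v4) unparenthesizes to v3 ⋄ v4
m(v1, v2) unparenthesizes to v1 ⋄ v2
m(m(v3, v4), m(v1, v2)) unparenthesizes to v3 ⋄ v4 ⋄ v1 ⋄ v2


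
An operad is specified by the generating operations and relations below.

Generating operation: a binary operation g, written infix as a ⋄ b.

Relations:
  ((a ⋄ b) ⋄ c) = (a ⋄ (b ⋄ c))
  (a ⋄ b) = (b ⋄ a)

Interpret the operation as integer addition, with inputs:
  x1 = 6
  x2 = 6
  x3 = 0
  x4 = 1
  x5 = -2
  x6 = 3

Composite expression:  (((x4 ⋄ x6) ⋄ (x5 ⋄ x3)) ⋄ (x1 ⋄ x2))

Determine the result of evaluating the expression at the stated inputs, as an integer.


14


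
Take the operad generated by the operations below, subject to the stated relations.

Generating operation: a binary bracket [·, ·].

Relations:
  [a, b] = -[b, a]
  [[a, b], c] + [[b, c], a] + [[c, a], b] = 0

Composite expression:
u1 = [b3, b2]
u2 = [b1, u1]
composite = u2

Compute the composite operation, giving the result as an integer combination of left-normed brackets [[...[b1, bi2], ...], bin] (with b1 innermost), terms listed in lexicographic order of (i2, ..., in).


-[[b1, b2], b3] + [[b1, b3], b2]

In the tensor algebra, words opening b1 carry the b1-anchored form.
Composite bracket: [b1, [b3, b2]]
Applying ab - ba throughout gives 4 signed words (2^2 = 4).
Collect the words opening with b1:
  from b1b2b3, sign -1: term -[[b1, b2], b3]
  from b1b3b2, sign +1: term +[[b1, b3], b2]


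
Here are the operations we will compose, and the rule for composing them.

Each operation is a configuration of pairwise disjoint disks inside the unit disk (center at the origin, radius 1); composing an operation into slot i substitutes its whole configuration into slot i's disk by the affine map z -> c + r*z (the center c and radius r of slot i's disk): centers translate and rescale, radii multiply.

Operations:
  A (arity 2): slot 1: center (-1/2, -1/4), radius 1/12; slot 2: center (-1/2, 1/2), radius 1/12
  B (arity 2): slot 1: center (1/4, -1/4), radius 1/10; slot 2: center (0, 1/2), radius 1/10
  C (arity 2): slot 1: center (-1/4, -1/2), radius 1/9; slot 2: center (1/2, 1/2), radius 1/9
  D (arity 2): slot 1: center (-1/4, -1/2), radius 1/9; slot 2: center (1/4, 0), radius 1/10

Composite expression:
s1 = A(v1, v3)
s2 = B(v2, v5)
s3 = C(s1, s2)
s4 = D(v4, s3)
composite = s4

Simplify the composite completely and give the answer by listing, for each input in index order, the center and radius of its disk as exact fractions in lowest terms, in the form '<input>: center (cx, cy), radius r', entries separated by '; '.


Each v-disk chains the slot maps above it in D; radii multiply.
input v4: applying the 1 nested substitution gives center (-1/4, -1/2), radius 1/9
input v1: applying the 3 nested substitutions gives center (79/360, -19/360), radius 1/1080
input v3: applying the 3 nested substitutions gives center (79/360, -2/45), radius 1/1080
input v2: applying the 3 nested substitutions gives center (109/360, 17/360), radius 1/900
input v5: applying the 3 nested substitutions gives center (3/10, 1/18), radius 1/900

v1: center (79/360, -19/360), radius 1/1080; v2: center (109/360, 17/360), radius 1/900; v3: center (79/360, -2/45), radius 1/1080; v4: center (-1/4, -1/2), radius 1/9; v5: center (3/10, 1/18), radius 1/900


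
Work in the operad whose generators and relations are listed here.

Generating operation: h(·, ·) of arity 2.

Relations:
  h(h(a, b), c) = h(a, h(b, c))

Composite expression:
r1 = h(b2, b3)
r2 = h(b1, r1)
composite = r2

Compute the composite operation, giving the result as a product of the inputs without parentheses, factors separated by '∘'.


Key point: h is associative — brackets drop, the b-order remains.
h(b2, b3) reduces to b2 ∘ b3
h(b1, h(b2, b3)) reduces to b1 ∘ b2 ∘ b3

b1 ∘ b2 ∘ b3


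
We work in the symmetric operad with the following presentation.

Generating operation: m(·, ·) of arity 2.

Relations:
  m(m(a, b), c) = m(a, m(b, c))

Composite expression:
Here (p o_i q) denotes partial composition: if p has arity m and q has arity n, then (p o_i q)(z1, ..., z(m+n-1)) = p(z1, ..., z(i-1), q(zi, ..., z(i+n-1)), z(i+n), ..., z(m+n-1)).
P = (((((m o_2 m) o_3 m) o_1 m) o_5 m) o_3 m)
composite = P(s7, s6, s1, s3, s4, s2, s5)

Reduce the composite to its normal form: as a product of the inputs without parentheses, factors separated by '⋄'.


s7 ⋄ s6 ⋄ s1 ⋄ s3 ⋄ s4 ⋄ s2 ⋄ s5

Key point: m is associative — brackets drop, the s-order remains.
m(s7, s6) flattens to s7 ⋄ s6
m(s1, s3) flattens to s1 ⋄ s3
m(s2, s5) flattens to s2 ⋄ s5
m(s4, m(s2, s5)) flattens to s4 ⋄ s2 ⋄ s5
m(m(s1, s3), m(s4, m(s2, s5))) flattens to s1 ⋄ s3 ⋄ s4 ⋄ s2 ⋄ s5
m(m(s7, s6), m(m(s1, s3), m(s4, m(s2, s5)))) flattens to s7 ⋄ s6 ⋄ s1 ⋄ s3 ⋄ s4 ⋄ s2 ⋄ s5


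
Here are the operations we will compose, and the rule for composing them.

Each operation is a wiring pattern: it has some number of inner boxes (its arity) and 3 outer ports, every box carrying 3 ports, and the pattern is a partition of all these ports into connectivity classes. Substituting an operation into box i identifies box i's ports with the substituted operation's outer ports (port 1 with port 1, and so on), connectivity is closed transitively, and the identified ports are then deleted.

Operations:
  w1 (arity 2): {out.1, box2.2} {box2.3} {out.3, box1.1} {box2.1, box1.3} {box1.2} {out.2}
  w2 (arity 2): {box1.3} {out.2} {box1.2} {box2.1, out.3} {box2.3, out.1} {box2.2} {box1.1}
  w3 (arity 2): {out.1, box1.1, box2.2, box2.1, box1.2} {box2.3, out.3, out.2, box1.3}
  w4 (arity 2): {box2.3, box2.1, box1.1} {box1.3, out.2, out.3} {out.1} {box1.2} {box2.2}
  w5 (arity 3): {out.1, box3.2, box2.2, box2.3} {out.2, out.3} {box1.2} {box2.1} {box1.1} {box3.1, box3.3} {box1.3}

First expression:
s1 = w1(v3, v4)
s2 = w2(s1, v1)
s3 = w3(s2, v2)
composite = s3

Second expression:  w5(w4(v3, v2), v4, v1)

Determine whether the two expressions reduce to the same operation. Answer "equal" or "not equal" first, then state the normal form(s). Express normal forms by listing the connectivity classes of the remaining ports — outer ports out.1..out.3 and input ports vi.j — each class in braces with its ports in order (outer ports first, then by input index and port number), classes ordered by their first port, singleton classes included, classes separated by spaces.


not equal — first {out.1, v1.3, v2.1, v2.2} {out.2, out.3, v1.1, v2.3} {v1.2} {v3.1} {v3.2} {v3.3, v4.1} {v4.2} {v4.3}, second {out.1, v1.2, v4.2, v4.3} {out.2, out.3} {v1.1, v1.3} {v2.1, v2.3, v3.1} {v2.2} {v3.2} {v3.3} {v4.1}

In normal form, the first expression is {out.1, v1.3, v2.1, v2.2} {out.2, out.3, v1.1, v2.3} {v1.2} {v3.1} {v3.2} {v3.3, v4.1} {v4.2} {v4.3}
In normal form, the second expression is {out.1, v1.2, v4.2, v4.3} {out.2, out.3} {v1.1, v1.3} {v2.1, v2.3, v3.1} {v2.2} {v3.2} {v3.3} {v4.1}
Distinct normal forms: not equal.


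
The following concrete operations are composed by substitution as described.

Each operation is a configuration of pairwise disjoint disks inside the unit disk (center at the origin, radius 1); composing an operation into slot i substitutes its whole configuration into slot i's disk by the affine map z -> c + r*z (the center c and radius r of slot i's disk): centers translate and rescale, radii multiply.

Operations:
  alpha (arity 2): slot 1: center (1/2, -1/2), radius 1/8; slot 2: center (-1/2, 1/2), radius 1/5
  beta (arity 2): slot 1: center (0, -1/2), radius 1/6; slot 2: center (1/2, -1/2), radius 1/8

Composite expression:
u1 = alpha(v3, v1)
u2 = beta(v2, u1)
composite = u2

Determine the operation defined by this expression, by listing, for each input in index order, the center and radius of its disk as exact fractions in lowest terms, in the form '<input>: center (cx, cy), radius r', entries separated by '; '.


v1: center (7/16, -7/16), radius 1/40; v2: center (0, -1/2), radius 1/6; v3: center (9/16, -9/16), radius 1/64

Follow each v-input down from beta: c' goes to c + r*c', radius to r*r'.
v2: after 1 affine step, its disk has center (0, -1/2), radius 1/6
v3: after 2 affine steps, its disk has center (9/16, -9/16), radius 1/64
v1: after 2 affine steps, its disk has center (7/16, -7/16), radius 1/40


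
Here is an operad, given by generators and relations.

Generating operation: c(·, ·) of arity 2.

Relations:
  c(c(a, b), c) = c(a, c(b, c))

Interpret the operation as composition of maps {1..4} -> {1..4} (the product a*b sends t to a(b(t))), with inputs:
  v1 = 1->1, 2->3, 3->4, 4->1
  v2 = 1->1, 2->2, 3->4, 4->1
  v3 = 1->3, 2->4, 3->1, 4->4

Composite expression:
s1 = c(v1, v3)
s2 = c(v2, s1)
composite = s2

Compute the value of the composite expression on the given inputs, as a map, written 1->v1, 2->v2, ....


1->1, 2->1, 3->1, 4->1


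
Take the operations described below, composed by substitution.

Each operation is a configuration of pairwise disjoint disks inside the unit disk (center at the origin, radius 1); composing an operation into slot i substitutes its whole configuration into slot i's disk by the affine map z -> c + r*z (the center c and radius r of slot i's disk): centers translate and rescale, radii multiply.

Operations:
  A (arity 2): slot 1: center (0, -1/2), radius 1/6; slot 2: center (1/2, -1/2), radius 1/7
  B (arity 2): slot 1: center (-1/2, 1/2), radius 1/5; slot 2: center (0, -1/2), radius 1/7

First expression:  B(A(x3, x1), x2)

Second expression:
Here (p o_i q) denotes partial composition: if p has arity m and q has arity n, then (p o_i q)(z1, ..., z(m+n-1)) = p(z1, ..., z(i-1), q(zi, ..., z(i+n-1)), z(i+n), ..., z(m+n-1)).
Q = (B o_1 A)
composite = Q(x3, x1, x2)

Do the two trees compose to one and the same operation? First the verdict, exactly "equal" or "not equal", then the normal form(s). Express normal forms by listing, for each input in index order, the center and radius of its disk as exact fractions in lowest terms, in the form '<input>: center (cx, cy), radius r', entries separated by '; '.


equal: each reduces to x1: center (-2/5, 2/5), radius 1/35; x2: center (0, -1/2), radius 1/7; x3: center (-1/2, 2/5), radius 1/30

The first expression reduces to x1: center (-2/5, 2/5), radius 1/35; x2: center (0, -1/2), radius 1/7; x3: center (-1/2, 2/5), radius 1/30
The second expression reduces to x1: center (-2/5, 2/5), radius 1/35; x2: center (0, -1/2), radius 1/7; x3: center (-1/2, 2/5), radius 1/30
The normal forms match — equal.


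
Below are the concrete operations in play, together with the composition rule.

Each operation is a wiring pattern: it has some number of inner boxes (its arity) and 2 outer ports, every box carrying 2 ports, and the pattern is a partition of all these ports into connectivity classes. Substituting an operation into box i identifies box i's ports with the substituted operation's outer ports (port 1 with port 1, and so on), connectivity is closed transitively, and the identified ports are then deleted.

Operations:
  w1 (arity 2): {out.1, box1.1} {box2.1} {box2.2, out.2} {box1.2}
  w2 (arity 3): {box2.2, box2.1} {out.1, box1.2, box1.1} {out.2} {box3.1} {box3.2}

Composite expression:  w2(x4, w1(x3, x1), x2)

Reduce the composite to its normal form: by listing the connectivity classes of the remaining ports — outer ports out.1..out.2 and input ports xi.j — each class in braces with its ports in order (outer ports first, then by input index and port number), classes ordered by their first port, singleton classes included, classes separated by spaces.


{out.1, x4.1, x4.2} {out.2} {x1.1} {x1.2, x3.1} {x2.1} {x2.2} {x3.2}


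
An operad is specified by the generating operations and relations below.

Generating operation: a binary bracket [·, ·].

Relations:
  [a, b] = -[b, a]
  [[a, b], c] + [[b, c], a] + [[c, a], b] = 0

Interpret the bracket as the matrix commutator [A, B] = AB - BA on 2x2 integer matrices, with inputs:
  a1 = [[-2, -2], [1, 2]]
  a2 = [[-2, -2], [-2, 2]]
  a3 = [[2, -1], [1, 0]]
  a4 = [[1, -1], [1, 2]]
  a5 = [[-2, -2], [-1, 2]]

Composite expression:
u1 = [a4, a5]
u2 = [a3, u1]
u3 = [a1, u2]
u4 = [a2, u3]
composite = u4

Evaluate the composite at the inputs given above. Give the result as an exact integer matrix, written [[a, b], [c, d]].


[a4, a5] = [[3, -2], [-5, -3]]
[a3, [a4, a5]] = [[7, 2], [16, -7]]
[a1, [a3, [a4, a5]]] = [[-34, 20], [78, 34]]
[a2, [a1, [a3, [a4, a5]]]] = [[-116, -216], [448, 116]]

[[-116, -216], [448, 116]]


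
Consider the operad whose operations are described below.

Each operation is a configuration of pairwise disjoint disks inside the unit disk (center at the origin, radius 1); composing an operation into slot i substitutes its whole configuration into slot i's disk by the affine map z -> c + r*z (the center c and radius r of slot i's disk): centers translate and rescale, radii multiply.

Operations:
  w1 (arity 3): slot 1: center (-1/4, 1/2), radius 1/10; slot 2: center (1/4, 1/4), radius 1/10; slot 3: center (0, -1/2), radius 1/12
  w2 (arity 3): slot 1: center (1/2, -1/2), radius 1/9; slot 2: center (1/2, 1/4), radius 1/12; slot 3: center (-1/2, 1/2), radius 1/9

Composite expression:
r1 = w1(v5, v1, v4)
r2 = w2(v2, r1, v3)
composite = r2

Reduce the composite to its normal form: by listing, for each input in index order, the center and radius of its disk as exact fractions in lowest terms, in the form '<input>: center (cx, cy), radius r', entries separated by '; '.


v1: center (25/48, 13/48), radius 1/120; v2: center (1/2, -1/2), radius 1/9; v3: center (-1/2, 1/2), radius 1/9; v4: center (1/2, 5/24), radius 1/144; v5: center (23/48, 7/24), radius 1/120


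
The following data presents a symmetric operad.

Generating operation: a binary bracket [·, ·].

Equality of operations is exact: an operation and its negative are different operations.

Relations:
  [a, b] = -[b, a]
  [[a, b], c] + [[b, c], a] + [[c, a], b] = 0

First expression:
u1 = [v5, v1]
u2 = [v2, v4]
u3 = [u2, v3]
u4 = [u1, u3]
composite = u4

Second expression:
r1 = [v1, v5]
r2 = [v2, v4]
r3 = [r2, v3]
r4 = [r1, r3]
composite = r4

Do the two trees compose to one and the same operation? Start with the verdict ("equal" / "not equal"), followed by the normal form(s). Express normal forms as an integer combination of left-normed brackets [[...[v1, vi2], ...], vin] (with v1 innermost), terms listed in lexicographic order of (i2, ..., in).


not equal: they reduce to -[[[[v1, v5], v2], v4], v3] + [[[[v1, v5], v3], v2], v4] - [[[[v1, v5], v3], v4], v2] + [[[[v1, v5], v4], v2], v3] and [[[[v1, v5], v2], v4], v3] - [[[[v1, v5], v3], v2], v4] + [[[[v1, v5], v3], v4], v2] - [[[[v1, v5], v4], v2], v3]


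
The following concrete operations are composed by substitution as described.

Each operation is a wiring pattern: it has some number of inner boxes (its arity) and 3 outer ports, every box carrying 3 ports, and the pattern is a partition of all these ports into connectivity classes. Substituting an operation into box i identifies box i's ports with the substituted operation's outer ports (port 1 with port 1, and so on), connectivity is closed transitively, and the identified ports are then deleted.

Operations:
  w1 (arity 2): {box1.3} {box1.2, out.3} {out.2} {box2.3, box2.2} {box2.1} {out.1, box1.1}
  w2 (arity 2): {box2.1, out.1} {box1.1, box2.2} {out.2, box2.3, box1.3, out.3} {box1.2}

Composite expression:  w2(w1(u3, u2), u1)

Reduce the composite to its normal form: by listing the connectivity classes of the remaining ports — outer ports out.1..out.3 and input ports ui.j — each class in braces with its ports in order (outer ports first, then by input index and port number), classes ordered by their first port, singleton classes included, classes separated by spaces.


{out.1, u1.1} {out.2, out.3, u1.3, u3.2} {u1.2, u3.1} {u2.1} {u2.2, u2.3} {u3.3}

Connectivity passes through glued w2-boundaries; trace each wire chain.
after w1, the pattern on (u3, u2) reads {out.1, u3.1} {out.2} {out.3, u3.2} {u2.1} {u2.2, u2.3} {u3.3} (out.j = its outer ports)
after w2, the pattern on (u3, u2, u1) reads {out.1, u1.1} {out.2, out.3, u1.3, u3.2} {u1.2, u3.1} {u2.1} {u2.2, u2.3} {u3.3} (out.j = its outer ports)


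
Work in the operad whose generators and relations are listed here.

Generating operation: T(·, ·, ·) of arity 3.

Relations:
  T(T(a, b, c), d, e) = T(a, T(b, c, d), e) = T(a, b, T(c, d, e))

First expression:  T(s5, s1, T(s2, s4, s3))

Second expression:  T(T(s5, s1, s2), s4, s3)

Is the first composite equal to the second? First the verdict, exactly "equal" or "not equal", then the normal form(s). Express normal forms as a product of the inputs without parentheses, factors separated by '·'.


equal; the common form is s5 · s1 · s2 · s4 · s3

The first composite normalizes to s5 · s1 · s2 · s4 · s3
The second composite normalizes to s5 · s1 · s2 · s4 · s3
Same normal form: equal.


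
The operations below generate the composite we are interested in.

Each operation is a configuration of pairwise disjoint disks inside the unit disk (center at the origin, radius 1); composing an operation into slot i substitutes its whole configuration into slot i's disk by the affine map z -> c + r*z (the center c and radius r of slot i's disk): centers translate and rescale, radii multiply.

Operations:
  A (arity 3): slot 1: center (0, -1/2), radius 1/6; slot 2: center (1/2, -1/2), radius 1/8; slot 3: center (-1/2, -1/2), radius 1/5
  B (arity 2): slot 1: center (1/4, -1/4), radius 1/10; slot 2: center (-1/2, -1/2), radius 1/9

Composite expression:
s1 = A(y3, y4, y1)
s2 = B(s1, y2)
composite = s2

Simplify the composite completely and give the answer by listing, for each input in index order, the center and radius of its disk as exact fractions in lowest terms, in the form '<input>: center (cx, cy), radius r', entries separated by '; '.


y1: center (1/5, -3/10), radius 1/50; y2: center (-1/2, -1/2), radius 1/9; y3: center (1/4, -3/10), radius 1/60; y4: center (3/10, -3/10), radius 1/80

Follow each y-input down from B: c' goes to c + r*c', radius to r*r'.
y3 passes through 2 substitutions, ending at center (1/4, -3/10), radius 1/60
y4 passes through 2 substitutions, ending at center (3/10, -3/10), radius 1/80
y1 passes through 2 substitutions, ending at center (1/5, -3/10), radius 1/50
y2 passes through 1 substitution, ending at center (-1/2, -1/2), radius 1/9


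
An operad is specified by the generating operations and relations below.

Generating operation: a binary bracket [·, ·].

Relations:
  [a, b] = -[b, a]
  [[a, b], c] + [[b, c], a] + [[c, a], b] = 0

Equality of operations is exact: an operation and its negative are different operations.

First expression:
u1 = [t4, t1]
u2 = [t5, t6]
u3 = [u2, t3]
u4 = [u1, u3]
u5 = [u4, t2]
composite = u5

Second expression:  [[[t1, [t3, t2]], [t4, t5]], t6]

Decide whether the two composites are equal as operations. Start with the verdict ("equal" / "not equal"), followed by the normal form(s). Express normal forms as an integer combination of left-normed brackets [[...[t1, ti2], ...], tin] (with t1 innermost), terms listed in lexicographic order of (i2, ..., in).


not equal: they reduce to [[[[[t1, t4], t3], t5], t6], t2] - [[[[[t1, t4], t3], t6], t5], t2] - [[[[[t1, t4], t5], t6], t3], t2] + [[[[[t1, t4], t6], t5], t3], t2] and -[[[[[t1, t2], t3], t4], t5], t6] + [[[[[t1, t2], t3], t5], t4], t6] + [[[[[t1, t3], t2], t4], t5], t6] - [[[[[t1, t3], t2], t5], t4], t6]


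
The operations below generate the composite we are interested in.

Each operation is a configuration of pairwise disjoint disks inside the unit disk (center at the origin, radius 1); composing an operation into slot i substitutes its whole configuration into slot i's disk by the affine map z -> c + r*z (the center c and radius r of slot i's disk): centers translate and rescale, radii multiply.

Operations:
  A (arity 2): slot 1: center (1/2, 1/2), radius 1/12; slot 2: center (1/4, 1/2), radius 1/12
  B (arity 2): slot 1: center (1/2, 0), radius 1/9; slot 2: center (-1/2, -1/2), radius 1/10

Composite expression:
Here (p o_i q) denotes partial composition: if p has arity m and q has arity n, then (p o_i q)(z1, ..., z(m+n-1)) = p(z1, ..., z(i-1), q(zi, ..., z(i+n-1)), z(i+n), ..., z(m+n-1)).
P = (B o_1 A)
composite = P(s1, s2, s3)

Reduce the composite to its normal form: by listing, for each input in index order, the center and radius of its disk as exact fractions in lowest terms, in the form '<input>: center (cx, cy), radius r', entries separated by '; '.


s1: center (5/9, 1/18), radius 1/108; s2: center (19/36, 1/18), radius 1/108; s3: center (-1/2, -1/2), radius 1/10

Affine substitution under B: radii multiply and s-centers shift.
input s1: applying the 2 nested substitutions gives center (5/9, 1/18), radius 1/108
input s2: applying the 2 nested substitutions gives center (19/36, 1/18), radius 1/108
input s3: applying the 1 nested substitution gives center (-1/2, -1/2), radius 1/10


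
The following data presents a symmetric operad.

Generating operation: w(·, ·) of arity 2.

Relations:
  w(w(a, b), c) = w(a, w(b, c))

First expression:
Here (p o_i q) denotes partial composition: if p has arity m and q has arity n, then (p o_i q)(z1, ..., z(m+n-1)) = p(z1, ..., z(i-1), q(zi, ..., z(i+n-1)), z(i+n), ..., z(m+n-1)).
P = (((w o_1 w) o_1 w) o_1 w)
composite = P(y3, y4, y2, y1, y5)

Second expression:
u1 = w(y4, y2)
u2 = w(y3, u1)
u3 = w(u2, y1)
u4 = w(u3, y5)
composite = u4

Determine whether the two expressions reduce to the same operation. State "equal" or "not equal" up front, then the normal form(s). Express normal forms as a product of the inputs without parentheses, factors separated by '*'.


equal; both compose to y3 * y4 * y2 * y1 * y5

The first composite normalizes to y3 * y4 * y2 * y1 * y5
The second composite normalizes to y3 * y4 * y2 * y1 * y5
The normal forms match — equal.


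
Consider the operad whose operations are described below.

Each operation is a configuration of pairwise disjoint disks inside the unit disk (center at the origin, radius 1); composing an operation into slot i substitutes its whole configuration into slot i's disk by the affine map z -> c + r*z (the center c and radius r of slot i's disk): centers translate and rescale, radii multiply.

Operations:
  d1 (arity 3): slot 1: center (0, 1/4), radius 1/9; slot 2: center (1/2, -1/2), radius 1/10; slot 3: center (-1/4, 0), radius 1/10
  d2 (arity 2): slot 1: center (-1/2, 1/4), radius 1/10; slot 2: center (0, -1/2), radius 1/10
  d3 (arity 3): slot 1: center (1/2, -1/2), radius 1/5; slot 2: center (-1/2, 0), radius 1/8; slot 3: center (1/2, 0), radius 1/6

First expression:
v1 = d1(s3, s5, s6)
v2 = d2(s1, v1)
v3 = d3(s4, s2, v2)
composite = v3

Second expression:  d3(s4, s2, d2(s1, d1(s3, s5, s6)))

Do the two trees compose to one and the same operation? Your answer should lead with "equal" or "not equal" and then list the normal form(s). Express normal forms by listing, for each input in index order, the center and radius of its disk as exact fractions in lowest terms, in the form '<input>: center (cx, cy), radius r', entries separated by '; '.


In normal form, the first expression is s1: center (5/12, 1/24), radius 1/60; s2: center (-1/2, 0), radius 1/8; s3: center (1/2, -19/240), radius 1/540; s4: center (1/2, -1/2), radius 1/5; s5: center (61/120, -11/120), radius 1/600; s6: center (119/240, -1/12), radius 1/600
In normal form, the second expression is s1: center (5/12, 1/24), radius 1/60; s2: center (-1/2, 0), radius 1/8; s3: center (1/2, -19/240), radius 1/540; s4: center (1/2, -1/2), radius 1/5; s5: center (61/120, -11/120), radius 1/600; s6: center (119/240, -1/12), radius 1/600
The normal forms match — equal.

equal — both sides give s1: center (5/12, 1/24), radius 1/60; s2: center (-1/2, 0), radius 1/8; s3: center (1/2, -19/240), radius 1/540; s4: center (1/2, -1/2), radius 1/5; s5: center (61/120, -11/120), radius 1/600; s6: center (119/240, -1/12), radius 1/600


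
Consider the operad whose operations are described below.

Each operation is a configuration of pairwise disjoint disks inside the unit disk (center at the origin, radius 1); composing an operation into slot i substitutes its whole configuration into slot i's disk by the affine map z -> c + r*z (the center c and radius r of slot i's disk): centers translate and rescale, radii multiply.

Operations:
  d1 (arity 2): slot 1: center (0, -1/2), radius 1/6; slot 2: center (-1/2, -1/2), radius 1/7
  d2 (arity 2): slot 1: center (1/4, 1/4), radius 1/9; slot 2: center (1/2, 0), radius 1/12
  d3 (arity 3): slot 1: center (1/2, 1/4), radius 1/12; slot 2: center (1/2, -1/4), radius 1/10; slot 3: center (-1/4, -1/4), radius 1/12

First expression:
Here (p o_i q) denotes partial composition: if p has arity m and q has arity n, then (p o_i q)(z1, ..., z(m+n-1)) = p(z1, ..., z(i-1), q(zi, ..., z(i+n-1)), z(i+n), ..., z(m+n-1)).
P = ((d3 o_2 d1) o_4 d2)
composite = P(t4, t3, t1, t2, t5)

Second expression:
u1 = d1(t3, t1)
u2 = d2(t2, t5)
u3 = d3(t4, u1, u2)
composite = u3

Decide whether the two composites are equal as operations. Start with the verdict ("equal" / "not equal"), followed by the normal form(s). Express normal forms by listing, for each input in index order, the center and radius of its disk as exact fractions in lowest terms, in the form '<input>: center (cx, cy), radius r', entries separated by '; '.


equal: each reduces to t1: center (9/20, -3/10), radius 1/70; t2: center (-11/48, -11/48), radius 1/108; t3: center (1/2, -3/10), radius 1/60; t4: center (1/2, 1/4), radius 1/12; t5: center (-5/24, -1/4), radius 1/144

Normal form of the first expression: t1: center (9/20, -3/10), radius 1/70; t2: center (-11/48, -11/48), radius 1/108; t3: center (1/2, -3/10), radius 1/60; t4: center (1/2, 1/4), radius 1/12; t5: center (-5/24, -1/4), radius 1/144
Normal form of the second expression: t1: center (9/20, -3/10), radius 1/70; t2: center (-11/48, -11/48), radius 1/108; t3: center (1/2, -3/10), radius 1/60; t4: center (1/2, 1/4), radius 1/12; t5: center (-5/24, -1/4), radius 1/144
One common form — equal.


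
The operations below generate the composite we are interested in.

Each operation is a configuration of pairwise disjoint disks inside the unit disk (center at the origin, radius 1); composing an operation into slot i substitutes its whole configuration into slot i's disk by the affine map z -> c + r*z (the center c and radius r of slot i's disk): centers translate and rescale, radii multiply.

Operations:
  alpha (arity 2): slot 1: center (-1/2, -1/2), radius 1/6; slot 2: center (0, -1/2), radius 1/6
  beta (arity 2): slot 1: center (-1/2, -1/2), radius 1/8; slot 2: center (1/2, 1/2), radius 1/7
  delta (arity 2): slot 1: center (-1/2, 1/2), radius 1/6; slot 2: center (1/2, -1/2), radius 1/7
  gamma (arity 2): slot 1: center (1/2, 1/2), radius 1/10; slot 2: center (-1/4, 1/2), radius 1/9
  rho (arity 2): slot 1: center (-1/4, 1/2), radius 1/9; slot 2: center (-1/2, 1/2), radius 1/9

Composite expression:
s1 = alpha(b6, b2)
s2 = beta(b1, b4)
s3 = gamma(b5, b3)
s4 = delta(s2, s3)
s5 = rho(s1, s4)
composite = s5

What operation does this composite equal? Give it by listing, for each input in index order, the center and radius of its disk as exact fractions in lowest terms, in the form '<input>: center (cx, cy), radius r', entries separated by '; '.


b1: center (-61/108, 59/108), radius 1/432; b2: center (-1/4, 4/9), radius 1/54; b3: center (-113/252, 19/42), radius 1/567; b4: center (-59/108, 61/108), radius 1/378; b5: center (-55/126, 19/42), radius 1/630; b6: center (-11/36, 4/9), radius 1/54

Only the slot chain above each b matters under rho; compose those maps.
input b6: composing its 2 substitution steps yields center (-11/36, 4/9), radius 1/54
input b2: composing its 2 substitution steps yields center (-1/4, 4/9), radius 1/54
input b1: composing its 3 substitution steps yields center (-61/108, 59/108), radius 1/432
input b4: composing its 3 substitution steps yields center (-59/108, 61/108), radius 1/378
input b5: composing its 3 substitution steps yields center (-55/126, 19/42), radius 1/630
input b3: composing its 3 substitution steps yields center (-113/252, 19/42), radius 1/567


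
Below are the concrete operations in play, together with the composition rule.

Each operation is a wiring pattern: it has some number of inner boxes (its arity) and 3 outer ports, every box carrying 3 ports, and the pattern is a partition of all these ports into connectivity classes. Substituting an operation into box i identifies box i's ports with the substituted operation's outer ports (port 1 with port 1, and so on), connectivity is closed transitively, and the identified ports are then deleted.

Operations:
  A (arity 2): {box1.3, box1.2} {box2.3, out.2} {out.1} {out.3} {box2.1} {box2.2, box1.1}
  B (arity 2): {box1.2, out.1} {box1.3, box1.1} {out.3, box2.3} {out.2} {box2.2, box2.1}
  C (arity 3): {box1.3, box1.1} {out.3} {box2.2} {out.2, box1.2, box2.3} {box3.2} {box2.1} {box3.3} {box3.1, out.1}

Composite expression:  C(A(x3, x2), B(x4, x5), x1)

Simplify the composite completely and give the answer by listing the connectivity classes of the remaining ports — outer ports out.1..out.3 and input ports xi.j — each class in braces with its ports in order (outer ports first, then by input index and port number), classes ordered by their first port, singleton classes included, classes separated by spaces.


After gluing at C, chains via deleted ports link the x-ports.
stage A: inputs (x3, x2), connectivity {out.1} {out.2, x2.3} {out.3} {x2.1} {x2.2, x3.1} {x3.2, x3.3}, out.j its boundary
stage B: inputs (x4, x5), connectivity {out.1, x4.2} {out.2} {out.3, x5.3} {x4.1, x4.3} {x5.1, x5.2}, out.j its boundary
stage C: inputs (x3, x2, x4, x5, x1), connectivity {out.1, x1.1} {out.2, x2.3, x5.3} {out.3} {x1.2} {x1.3} {x2.1} {x2.2, x3.1} {x3.2, x3.3} {x4.1, x4.3} {x4.2} {x5.1, x5.2}, out.j its boundary

{out.1, x1.1} {out.2, x2.3, x5.3} {out.3} {x1.2} {x1.3} {x2.1} {x2.2, x3.1} {x3.2, x3.3} {x4.1, x4.3} {x4.2} {x5.1, x5.2}


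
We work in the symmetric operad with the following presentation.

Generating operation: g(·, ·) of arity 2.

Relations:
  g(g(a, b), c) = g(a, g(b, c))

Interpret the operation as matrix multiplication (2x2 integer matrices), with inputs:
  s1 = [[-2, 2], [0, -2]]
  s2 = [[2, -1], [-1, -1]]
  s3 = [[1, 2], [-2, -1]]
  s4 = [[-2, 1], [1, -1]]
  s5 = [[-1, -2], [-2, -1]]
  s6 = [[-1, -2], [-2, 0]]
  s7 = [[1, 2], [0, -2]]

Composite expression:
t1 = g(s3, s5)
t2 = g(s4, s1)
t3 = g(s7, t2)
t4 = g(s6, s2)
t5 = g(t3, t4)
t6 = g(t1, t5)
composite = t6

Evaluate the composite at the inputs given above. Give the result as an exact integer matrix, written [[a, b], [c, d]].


[[-88, -4], [128, -4]]


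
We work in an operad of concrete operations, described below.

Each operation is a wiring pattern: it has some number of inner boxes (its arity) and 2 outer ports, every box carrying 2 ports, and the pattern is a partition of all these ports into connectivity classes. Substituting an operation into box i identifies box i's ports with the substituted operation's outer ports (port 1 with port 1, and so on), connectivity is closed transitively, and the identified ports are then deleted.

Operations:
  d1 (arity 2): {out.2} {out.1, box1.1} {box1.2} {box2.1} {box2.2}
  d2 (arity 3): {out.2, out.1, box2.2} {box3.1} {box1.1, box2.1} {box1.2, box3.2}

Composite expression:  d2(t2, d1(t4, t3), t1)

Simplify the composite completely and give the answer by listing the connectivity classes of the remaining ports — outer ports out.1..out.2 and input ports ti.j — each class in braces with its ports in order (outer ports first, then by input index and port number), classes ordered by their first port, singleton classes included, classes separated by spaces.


Reachability decides: close wires over d2-identified ports.
d1 over (t4, t3) gives {out.1, t4.1} {out.2} {t3.1} {t3.2} {t4.2}, out.j being that stage's outer ports
d2 over (t2, t4, t3, t1) gives {out.1, out.2} {t1.1} {t1.2, t2.2} {t2.1, t4.1} {t3.1} {t3.2} {t4.2}, out.j being that stage's outer ports

{out.1, out.2} {t1.1} {t1.2, t2.2} {t2.1, t4.1} {t3.1} {t3.2} {t4.2}


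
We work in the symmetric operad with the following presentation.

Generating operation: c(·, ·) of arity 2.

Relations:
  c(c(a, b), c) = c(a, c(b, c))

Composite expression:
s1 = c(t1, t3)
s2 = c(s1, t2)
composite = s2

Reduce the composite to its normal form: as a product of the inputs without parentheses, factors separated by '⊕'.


t1 ⊕ t3 ⊕ t2

Under associativity of c, the answer is the t's in reading order.
c(t1, t3) spells out as t1 ⊕ t3
c(c(t1, t3), t2) spells out as t1 ⊕ t3 ⊕ t2


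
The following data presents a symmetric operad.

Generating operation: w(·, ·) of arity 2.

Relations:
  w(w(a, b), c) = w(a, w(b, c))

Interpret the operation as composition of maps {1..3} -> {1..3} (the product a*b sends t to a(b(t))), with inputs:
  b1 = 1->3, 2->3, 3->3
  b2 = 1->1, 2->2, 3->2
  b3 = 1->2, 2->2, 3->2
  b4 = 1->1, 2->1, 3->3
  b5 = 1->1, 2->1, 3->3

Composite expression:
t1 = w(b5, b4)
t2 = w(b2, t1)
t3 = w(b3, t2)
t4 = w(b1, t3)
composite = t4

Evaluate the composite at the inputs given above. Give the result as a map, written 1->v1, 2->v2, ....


1->3, 2->3, 3->3

w(b5, b4) = 1->1, 2->1, 3->3
w(b2, w(b5, b4)) = 1->1, 2->1, 3->2
w(b3, w(b2, w(b5, b4))) = 1->2, 2->2, 3->2
w(b1, w(b3, w(b2, w(b5, b4)))) = 1->3, 2->3, 3->3


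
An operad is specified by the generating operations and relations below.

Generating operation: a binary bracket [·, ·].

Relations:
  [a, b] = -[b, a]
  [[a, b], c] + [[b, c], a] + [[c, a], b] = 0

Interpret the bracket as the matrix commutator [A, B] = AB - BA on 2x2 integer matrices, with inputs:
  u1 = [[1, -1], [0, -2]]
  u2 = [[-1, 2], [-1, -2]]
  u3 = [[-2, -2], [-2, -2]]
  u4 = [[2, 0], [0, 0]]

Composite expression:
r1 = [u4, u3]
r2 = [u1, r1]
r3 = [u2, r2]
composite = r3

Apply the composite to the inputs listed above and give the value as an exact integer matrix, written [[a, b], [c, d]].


[[-36, 4], [20, 36]]


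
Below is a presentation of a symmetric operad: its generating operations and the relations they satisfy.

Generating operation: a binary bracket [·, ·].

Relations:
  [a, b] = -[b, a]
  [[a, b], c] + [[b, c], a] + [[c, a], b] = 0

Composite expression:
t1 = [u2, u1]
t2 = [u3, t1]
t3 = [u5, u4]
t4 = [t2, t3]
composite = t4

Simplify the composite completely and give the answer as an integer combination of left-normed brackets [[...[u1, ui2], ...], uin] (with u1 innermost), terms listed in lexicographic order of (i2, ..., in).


-[[[[u1, u2], u3], u4], u5] + [[[[u1, u2], u3], u5], u4]

A multilinear Lie element is pinned by u1-initial words (u1 innermost).
Composite bracket: [[u3, [u2, u1]], [u5, u4]]
Each bracket splits as ab - ba, giving 16 signed words (2^4 = 16).
Only words starting with u1 matter:
  sign of u1u2u3u4u5 is -1, so it contributes -[[[[u1, u2], u3], u4], u5]
  sign of u1u2u3u5u4 is +1, so it contributes +[[[[u1, u2], u3], u5], u4]


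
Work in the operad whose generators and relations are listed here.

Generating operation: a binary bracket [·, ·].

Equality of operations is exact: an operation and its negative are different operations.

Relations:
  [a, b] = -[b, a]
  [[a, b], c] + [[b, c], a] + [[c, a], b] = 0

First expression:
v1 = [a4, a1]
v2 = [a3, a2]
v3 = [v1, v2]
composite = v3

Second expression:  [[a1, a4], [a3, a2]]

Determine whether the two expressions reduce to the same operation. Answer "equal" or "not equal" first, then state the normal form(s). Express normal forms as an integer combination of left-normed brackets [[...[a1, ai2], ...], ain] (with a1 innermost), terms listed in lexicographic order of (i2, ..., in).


The first composite normalizes to [[[a1, a4], a2], a3] - [[[a1, a4], a3], a2]
The second composite normalizes to -[[[a1, a4], a2], a3] + [[[a1, a4], a3], a2]
The forms do not match — not equal.

not equal: they reduce to [[[a1, a4], a2], a3] - [[[a1, a4], a3], a2] and -[[[a1, a4], a2], a3] + [[[a1, a4], a3], a2]


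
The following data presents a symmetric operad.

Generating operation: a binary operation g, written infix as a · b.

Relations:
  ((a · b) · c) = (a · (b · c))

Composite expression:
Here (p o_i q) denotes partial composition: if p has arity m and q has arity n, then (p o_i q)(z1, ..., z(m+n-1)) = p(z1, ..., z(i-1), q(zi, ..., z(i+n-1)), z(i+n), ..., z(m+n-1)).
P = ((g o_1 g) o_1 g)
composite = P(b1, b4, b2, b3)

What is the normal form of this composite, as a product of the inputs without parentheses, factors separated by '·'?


b1 · b4 · b2 · b3

Every regrouping of g is equal, so read the b-inputs in written order.
(b1 · b4) unparenthesizes to b1 · b4
((b1 · b4) · b2) unparenthesizes to b1 · b4 · b2
(((b1 · b4) · b2) · b3) unparenthesizes to b1 · b4 · b2 · b3
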